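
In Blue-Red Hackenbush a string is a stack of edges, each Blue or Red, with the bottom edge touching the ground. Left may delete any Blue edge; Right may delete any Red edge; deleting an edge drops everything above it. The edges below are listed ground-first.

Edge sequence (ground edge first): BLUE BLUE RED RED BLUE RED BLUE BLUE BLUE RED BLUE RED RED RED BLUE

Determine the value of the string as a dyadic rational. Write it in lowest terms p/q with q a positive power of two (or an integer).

11171/8192

B: Left { 0 }, Right { (no moves) } → simplest 1
BB: Left { 0 1 }, Right { (no moves) } → simplest 2
BBR: Left { 0 1 }, Right { 2 } → simplest 3/2
BBRR: Left { 0 1 }, Right { 3/2 2 } → simplest 5/4
BBRRB: Left { 0 1 5/4 }, Right { 3/2 2 } → simplest 11/8
BBRRBR: Left { 0 1 5/4 }, Right { 11/8 3/2 2 } → simplest 21/16
BBRRBRB: Left { 0 1 5/4 21/16 }, Right { 11/8 3/2 2 } → simplest 43/32
BBRRBRBB: Left { 0 1 5/4 21/16 43/32 }, Right { 11/8 3/2 2 } → simplest 87/64
BBRRBRBBB: Left { 0 1 5/4 21/16 43/32 87/64 }, Right { 11/8 3/2 2 } → simplest 175/128
BBRRBRBBBR: Left { 0 1 5/4 21/16 43/32 87/64 }, Right { 175/128 11/8 3/2 2 } → simplest 349/256
BBRRBRBBBRB: Left { 0 1 5/4 21/16 43/32 87/64 349/256 }, Right { 175/128 11/8 3/2 2 } → simplest 699/512
BBRRBRBBBRBR: Left { 0 1 5/4 21/16 43/32 87/64 349/256 }, Right { 699/512 175/128 11/8 3/2 2 } → simplest 1397/1024
BBRRBRBBBRBRR: Left { 0 1 5/4 21/16 43/32 87/64 349/256 }, Right { 1397/1024 699/512 175/128 11/8 3/2 2 } → simplest 2793/2048
BBRRBRBBBRBRRR: Left { 0 1 5/4 21/16 43/32 87/64 349/256 }, Right { 2793/2048 1397/1024 699/512 175/128 11/8 3/2 2 } → simplest 5585/4096
BBRRBRBBBRBRRRB: Left { 0 1 5/4 21/16 43/32 87/64 349/256 5585/4096 }, Right { 2793/2048 1397/1024 699/512 175/128 11/8 3/2 2 } → simplest 11171/8192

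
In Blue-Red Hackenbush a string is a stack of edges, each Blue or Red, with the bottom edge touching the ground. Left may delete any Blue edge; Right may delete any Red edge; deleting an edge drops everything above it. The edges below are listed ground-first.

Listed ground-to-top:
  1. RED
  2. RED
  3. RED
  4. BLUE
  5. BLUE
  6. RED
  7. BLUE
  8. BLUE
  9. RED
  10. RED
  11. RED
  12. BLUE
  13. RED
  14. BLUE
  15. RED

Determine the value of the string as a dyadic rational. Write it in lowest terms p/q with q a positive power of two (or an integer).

edge 1 of 15 (RED): { none | 0 } so -1
edge 2 of 15 (RED): { none | -1, 0 } so -2
edge 3 of 15 (RED): { none | -2, -1, 0 } so -3
edge 4 of 15 (BLUE): { -3 | -2, -1, 0 } so -5/2
edge 5 of 15 (BLUE): { -3, -5/2 | -2, -1, 0 } so -9/4
edge 6 of 15 (RED): { -3, -5/2 | -9/4, -2, -1, 0 } so -19/8
edge 7 of 15 (BLUE): { -3, -5/2, -19/8 | -9/4, -2, -1, 0 } so -37/16
edge 8 of 15 (BLUE): { -3, -5/2, -19/8, -37/16 | -9/4, -2, -1, 0 } so -73/32
edge 9 of 15 (RED): { -3, -5/2, -19/8, -37/16 | -73/32, -9/4, -2, -1, 0 } so -147/64
edge 10 of 15 (RED): { -3, -5/2, -19/8, -37/16 | -147/64, -73/32, -9/4, -2, -1, 0 } so -295/128
edge 11 of 15 (RED): { -3, -5/2, -19/8, -37/16 | -295/128, -147/64, -73/32, -9/4, -2, -1, 0 } so -591/256
edge 12 of 15 (BLUE): { -3, -5/2, -19/8, -37/16, -591/256 | -295/128, -147/64, -73/32, -9/4, -2, -1, 0 } so -1181/512
edge 13 of 15 (RED): { -3, -5/2, -19/8, -37/16, -591/256 | -1181/512, -295/128, -147/64, -73/32, -9/4, -2, -1, 0 } so -2363/1024
edge 14 of 15 (BLUE): { -3, -5/2, -19/8, -37/16, -591/256, -2363/1024 | -1181/512, -295/128, -147/64, -73/32, -9/4, -2, -1, 0 } so -4725/2048
edge 15 of 15 (RED): { -3, -5/2, -19/8, -37/16, -591/256, -2363/1024 | -4725/2048, -1181/512, -295/128, -147/64, -73/32, -9/4, -2, -1, 0 } so -9451/4096

-9451/4096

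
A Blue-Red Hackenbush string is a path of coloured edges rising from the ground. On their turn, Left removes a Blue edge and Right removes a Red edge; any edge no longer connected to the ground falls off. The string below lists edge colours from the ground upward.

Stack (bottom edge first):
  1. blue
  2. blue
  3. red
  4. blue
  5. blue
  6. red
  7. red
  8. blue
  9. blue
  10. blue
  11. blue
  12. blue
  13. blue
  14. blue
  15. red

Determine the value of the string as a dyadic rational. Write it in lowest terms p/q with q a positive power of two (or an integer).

14845/8192

Recurse on prefixes of the 15-edge string blue blue red blue blue red red blue blue blue blue blue blue blue red:
b: Left { 0 }, Right { (no moves) } so simplest 1
bb: Left { 0, 1 }, Right { (no moves) } so simplest 2
bbr: Left { 0, 1 }, Right { 2 } so simplest 3/2
bbrb: Left { 0, 1, 3/2 }, Right { 2 } so simplest 7/4
bbrbb: Left { 0, 1, 3/2, 7/4 }, Right { 2 } so simplest 15/8
bbrbbr: Left { 0, 1, 3/2, 7/4 }, Right { 15/8, 2 } so simplest 29/16
bbrbbrr: Left { 0, 1, 3/2, 7/4 }, Right { 29/16, 15/8, 2 } so simplest 57/32
bbrbbrrb: Left { 0, 1, 3/2, 7/4, 57/32 }, Right { 29/16, 15/8, 2 } so simplest 115/64
bbrbbrrbb: Left { 0, 1, 3/2, 7/4, 57/32, 115/64 }, Right { 29/16, 15/8, 2 } so simplest 231/128
bbrbbrrbbb: Left { 0, 1, 3/2, 7/4, 57/32, 115/64, 231/128 }, Right { 29/16, 15/8, 2 } so simplest 463/256
bbrbbrrbbbb: Left { 0, 1, 3/2, 7/4, 57/32, 115/64, 231/128, 463/256 }, Right { 29/16, 15/8, 2 } so simplest 927/512
bbrbbrrbbbbb: Left { 0, 1, 3/2, 7/4, 57/32, 115/64, 231/128, 463/256, 927/512 }, Right { 29/16, 15/8, 2 } so simplest 1855/1024
bbrbbrrbbbbbb: Left { 0, 1, 3/2, 7/4, 57/32, 115/64, 231/128, 463/256, 927/512, 1855/1024 }, Right { 29/16, 15/8, 2 } so simplest 3711/2048
bbrbbrrbbbbbbb: Left { 0, 1, 3/2, 7/4, 57/32, 115/64, 231/128, 463/256, 927/512, 1855/1024, 3711/2048 }, Right { 29/16, 15/8, 2 } so simplest 7423/4096
bbrbbrrbbbbbbbr: Left { 0, 1, 3/2, 7/4, 57/32, 115/64, 231/128, 463/256, 927/512, 1855/1024, 3711/2048 }, Right { 7423/4096, 29/16, 15/8, 2 } so simplest 14845/8192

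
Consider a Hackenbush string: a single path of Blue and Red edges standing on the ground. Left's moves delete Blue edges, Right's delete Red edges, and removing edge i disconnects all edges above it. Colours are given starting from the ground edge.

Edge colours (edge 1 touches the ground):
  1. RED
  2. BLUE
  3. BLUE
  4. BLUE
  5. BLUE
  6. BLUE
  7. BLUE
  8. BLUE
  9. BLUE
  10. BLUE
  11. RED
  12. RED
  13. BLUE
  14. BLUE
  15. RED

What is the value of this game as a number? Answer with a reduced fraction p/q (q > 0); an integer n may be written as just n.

edge 1 of 15 (RED): { · | 0 } -> -1
edge 2 of 15 (BLUE): { -1 | 0 } -> -1/2
edge 3 of 15 (BLUE): { -1; -1/2 | 0 } -> -1/4
edge 4 of 15 (BLUE): { -1; -1/2; -1/4 | 0 } -> -1/8
edge 5 of 15 (BLUE): { -1; -1/2; -1/4; -1/8 | 0 } -> -1/16
edge 6 of 15 (BLUE): { -1; -1/2; -1/4; -1/8; -1/16 | 0 } -> -1/32
edge 7 of 15 (BLUE): { -1; -1/2; -1/4; -1/8; -1/16; -1/32 | 0 } -> -1/64
edge 8 of 15 (BLUE): { -1; -1/2; -1/4; -1/8; -1/16; -1/32; -1/64 | 0 } -> -1/128
edge 9 of 15 (BLUE): { -1; -1/2; -1/4; -1/8; -1/16; -1/32; -1/64; -1/128 | 0 } -> -1/256
edge 10 of 15 (BLUE): { -1; -1/2; -1/4; -1/8; -1/16; -1/32; -1/64; -1/128; -1/256 | 0 } -> -1/512
edge 11 of 15 (RED): { -1; -1/2; -1/4; -1/8; -1/16; -1/32; -1/64; -1/128; -1/256 | -1/512; 0 } -> -3/1024
edge 12 of 15 (RED): { -1; -1/2; -1/4; -1/8; -1/16; -1/32; -1/64; -1/128; -1/256 | -3/1024; -1/512; 0 } -> -7/2048
edge 13 of 15 (BLUE): { -1; -1/2; -1/4; -1/8; -1/16; -1/32; -1/64; -1/128; -1/256; -7/2048 | -3/1024; -1/512; 0 } -> -13/4096
edge 14 of 15 (BLUE): { -1; -1/2; -1/4; -1/8; -1/16; -1/32; -1/64; -1/128; -1/256; -7/2048; -13/4096 | -3/1024; -1/512; 0 } -> -25/8192
edge 15 of 15 (RED): { -1; -1/2; -1/4; -1/8; -1/16; -1/32; -1/64; -1/128; -1/256; -7/2048; -13/4096 | -25/8192; -3/1024; -1/512; 0 } -> -51/16384

-51/16384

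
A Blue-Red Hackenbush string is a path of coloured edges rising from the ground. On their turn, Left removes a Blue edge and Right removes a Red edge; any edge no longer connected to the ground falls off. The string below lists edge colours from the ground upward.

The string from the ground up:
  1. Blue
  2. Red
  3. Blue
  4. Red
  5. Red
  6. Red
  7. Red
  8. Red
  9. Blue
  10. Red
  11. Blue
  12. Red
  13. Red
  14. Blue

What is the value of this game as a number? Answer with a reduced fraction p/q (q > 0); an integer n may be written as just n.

4179/8192

Prefix values for Blue Red Blue Red Red Red Red Red Blue Red Blue Red Red Blue via {L|R} + simplicity:
edge 1 of 14 (Blue): { 0 | ∅ } -> 1
edge 2 of 14 (Red): { 0 | 1 } -> 1/2
edge 3 of 14 (Blue): { 0,1/2 | 1 } -> 3/4
edge 4 of 14 (Red): { 0,1/2 | 3/4,1 } -> 5/8
edge 5 of 14 (Red): { 0,1/2 | 5/8,3/4,1 } -> 9/16
edge 6 of 14 (Red): { 0,1/2 | 9/16,5/8,3/4,1 } -> 17/32
edge 7 of 14 (Red): { 0,1/2 | 17/32,9/16,5/8,3/4,1 } -> 33/64
edge 8 of 14 (Red): { 0,1/2 | 33/64,17/32,9/16,5/8,3/4,1 } -> 65/128
edge 9 of 14 (Blue): { 0,1/2,65/128 | 33/64,17/32,9/16,5/8,3/4,1 } -> 131/256
edge 10 of 14 (Red): { 0,1/2,65/128 | 131/256,33/64,17/32,9/16,5/8,3/4,1 } -> 261/512
edge 11 of 14 (Blue): { 0,1/2,65/128,261/512 | 131/256,33/64,17/32,9/16,5/8,3/4,1 } -> 523/1024
edge 12 of 14 (Red): { 0,1/2,65/128,261/512 | 523/1024,131/256,33/64,17/32,9/16,5/8,3/4,1 } -> 1045/2048
edge 13 of 14 (Red): { 0,1/2,65/128,261/512 | 1045/2048,523/1024,131/256,33/64,17/32,9/16,5/8,3/4,1 } -> 2089/4096
edge 14 of 14 (Blue): { 0,1/2,65/128,261/512,2089/4096 | 1045/2048,523/1024,131/256,33/64,17/32,9/16,5/8,3/4,1 } -> 4179/8192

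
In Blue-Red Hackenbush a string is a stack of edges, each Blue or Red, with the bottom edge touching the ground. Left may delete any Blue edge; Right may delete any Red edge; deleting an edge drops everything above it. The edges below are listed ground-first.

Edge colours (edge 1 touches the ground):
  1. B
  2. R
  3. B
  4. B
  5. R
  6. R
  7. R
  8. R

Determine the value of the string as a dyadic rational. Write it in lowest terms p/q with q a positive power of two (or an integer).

value_1 [B]  L=[0]  R=[(no moves)]  so 1
value_2 [BR]  L=[0]  R=[1]  so 1/2
value_3 [BRB]  L=[0,1/2]  R=[1]  so 3/4
value_4 [BRBB]  L=[0,1/2,3/4]  R=[1]  so 7/8
value_5 [BRBBR]  L=[0,1/2,3/4]  R=[7/8,1]  so 13/16
value_6 [BRBBRR]  L=[0,1/2,3/4]  R=[13/16,7/8,1]  so 25/32
value_7 [BRBBRRR]  L=[0,1/2,3/4]  R=[25/32,13/16,7/8,1]  so 49/64
value_8 [BRBBRRRR]  L=[0,1/2,3/4]  R=[49/64,25/32,13/16,7/8,1]  so 97/128

97/128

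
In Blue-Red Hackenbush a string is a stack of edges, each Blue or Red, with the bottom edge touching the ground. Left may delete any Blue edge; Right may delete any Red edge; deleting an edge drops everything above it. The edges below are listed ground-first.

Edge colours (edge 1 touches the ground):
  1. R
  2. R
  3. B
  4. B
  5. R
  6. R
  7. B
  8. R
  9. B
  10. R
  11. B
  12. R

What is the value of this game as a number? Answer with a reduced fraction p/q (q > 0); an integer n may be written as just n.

step 1: add R to get R; options L={ · } R={ 0 } — -1
step 2: add R to get RR; options L={ · } R={ -1, 0 } — -2
step 3: add B to get RRB; options L={ -2 } R={ -1, 0 } — -3/2
step 4: add B to get RRBB; options L={ -2, -3/2 } R={ -1, 0 } — -5/4
step 5: add R to get RRBBR; options L={ -2, -3/2 } R={ -5/4, -1, 0 } — -11/8
step 6: add R to get RRBBRR; options L={ -2, -3/2 } R={ -11/8, -5/4, -1, 0 } — -23/16
step 7: add B to get RRBBRRB; options L={ -2, -3/2, -23/16 } R={ -11/8, -5/4, -1, 0 } — -45/32
step 8: add R to get RRBBRRBR; options L={ -2, -3/2, -23/16 } R={ -45/32, -11/8, -5/4, -1, 0 } — -91/64
step 9: add B to get RRBBRRBRB; options L={ -2, -3/2, -23/16, -91/64 } R={ -45/32, -11/8, -5/4, -1, 0 } — -181/128
step 10: add R to get RRBBRRBRBR; options L={ -2, -3/2, -23/16, -91/64 } R={ -181/128, -45/32, -11/8, -5/4, -1, 0 } — -363/256
step 11: add B to get RRBBRRBRBRB; options L={ -2, -3/2, -23/16, -91/64, -363/256 } R={ -181/128, -45/32, -11/8, -5/4, -1, 0 } — -725/512
step 12: add R to get RRBBRRBRBRBR; options L={ -2, -3/2, -23/16, -91/64, -363/256 } R={ -725/512, -181/128, -45/32, -11/8, -5/4, -1, 0 } — -1451/1024

-1451/1024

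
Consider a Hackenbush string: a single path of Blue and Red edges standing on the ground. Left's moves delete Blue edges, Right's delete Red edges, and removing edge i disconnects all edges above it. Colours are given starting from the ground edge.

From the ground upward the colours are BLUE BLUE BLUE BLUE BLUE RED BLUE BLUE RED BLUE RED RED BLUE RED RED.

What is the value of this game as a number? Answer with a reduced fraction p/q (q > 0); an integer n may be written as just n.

4937/1024

Prefix values for BLUE BLUE BLUE BLUE BLUE RED BLUE BLUE RED BLUE RED RED BLUE RED RED via {L|R} + simplicity:
step 1: add BLUE to get B; options L={ 0 } R={ — } => 1
step 2: add BLUE to get BB; options L={ 0; 1 } R={ — } => 2
step 3: add BLUE to get BBB; options L={ 0; 1; 2 } R={ — } => 3
step 4: add BLUE to get BBBB; options L={ 0; 1; 2; 3 } R={ — } => 4
step 5: add BLUE to get BBBBB; options L={ 0; 1; 2; 3; 4 } R={ — } => 5
step 6: add RED to get BBBBBR; options L={ 0; 1; 2; 3; 4 } R={ 5 } => 9/2
step 7: add BLUE to get BBBBBRB; options L={ 0; 1; 2; 3; 4; 9/2 } R={ 5 } => 19/4
step 8: add BLUE to get BBBBBRBB; options L={ 0; 1; 2; 3; 4; 9/2; 19/4 } R={ 5 } => 39/8
step 9: add RED to get BBBBBRBBR; options L={ 0; 1; 2; 3; 4; 9/2; 19/4 } R={ 39/8; 5 } => 77/16
step 10: add BLUE to get BBBBBRBBRB; options L={ 0; 1; 2; 3; 4; 9/2; 19/4; 77/16 } R={ 39/8; 5 } => 155/32
step 11: add RED to get BBBBBRBBRBR; options L={ 0; 1; 2; 3; 4; 9/2; 19/4; 77/16 } R={ 155/32; 39/8; 5 } => 309/64
step 12: add RED to get BBBBBRBBRBRR; options L={ 0; 1; 2; 3; 4; 9/2; 19/4; 77/16 } R={ 309/64; 155/32; 39/8; 5 } => 617/128
step 13: add BLUE to get BBBBBRBBRBRRB; options L={ 0; 1; 2; 3; 4; 9/2; 19/4; 77/16; 617/128 } R={ 309/64; 155/32; 39/8; 5 } => 1235/256
step 14: add RED to get BBBBBRBBRBRRBR; options L={ 0; 1; 2; 3; 4; 9/2; 19/4; 77/16; 617/128 } R={ 1235/256; 309/64; 155/32; 39/8; 5 } => 2469/512
step 15: add RED to get BBBBBRBBRBRRBRR; options L={ 0; 1; 2; 3; 4; 9/2; 19/4; 77/16; 617/128 } R={ 2469/512; 1235/256; 309/64; 155/32; 39/8; 5 } => 4937/1024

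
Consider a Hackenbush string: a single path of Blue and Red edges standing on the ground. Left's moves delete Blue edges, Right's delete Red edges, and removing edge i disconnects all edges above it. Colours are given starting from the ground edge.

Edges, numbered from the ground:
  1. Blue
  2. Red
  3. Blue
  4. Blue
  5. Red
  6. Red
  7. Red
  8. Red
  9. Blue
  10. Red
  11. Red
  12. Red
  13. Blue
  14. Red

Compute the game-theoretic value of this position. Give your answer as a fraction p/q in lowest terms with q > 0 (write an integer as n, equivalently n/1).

1 of 14 · B · max L 0 · min R +∞ -> 1
2 of 14 · BR · max L 0 · min R 1 -> 1/2
3 of 14 · BRB · max L 1/2 · min R 1 -> 3/4
4 of 14 · BRBB · max L 3/4 · min R 1 -> 7/8
5 of 14 · BRBBR · max L 3/4 · min R 7/8 -> 13/16
6 of 14 · BRBBRR · max L 3/4 · min R 13/16 -> 25/32
7 of 14 · BRBBRRR · max L 3/4 · min R 25/32 -> 49/64
8 of 14 · BRBBRRRR · max L 3/4 · min R 49/64 -> 97/128
9 of 14 · BRBBRRRRB · max L 97/128 · min R 49/64 -> 195/256
10 of 14 · BRBBRRRRBR · max L 97/128 · min R 195/256 -> 389/512
11 of 14 · BRBBRRRRBRR · max L 97/128 · min R 389/512 -> 777/1024
12 of 14 · BRBBRRRRBRRR · max L 97/128 · min R 777/1024 -> 1553/2048
13 of 14 · BRBBRRRRBRRRB · max L 1553/2048 · min R 777/1024 -> 3107/4096
14 of 14 · BRBBRRRRBRRRBR · max L 1553/2048 · min R 3107/4096 -> 6213/8192

6213/8192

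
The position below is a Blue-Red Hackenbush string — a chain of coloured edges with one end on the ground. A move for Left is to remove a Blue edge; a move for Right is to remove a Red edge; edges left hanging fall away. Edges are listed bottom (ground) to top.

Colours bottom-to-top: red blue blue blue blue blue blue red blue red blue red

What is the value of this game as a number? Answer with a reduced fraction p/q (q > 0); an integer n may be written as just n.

-43/2048

Recurse on prefixes of the 12-edge string red blue blue blue blue blue blue red blue red blue red:
G_1 [r]  L=[none]  R=[0]  = -1
G_2 [rb]  L=[-1]  R=[0]  = -1/2
G_3 [rbb]  L=[-1, -1/2]  R=[0]  = -1/4
G_4 [rbbb]  L=[-1, -1/2, -1/4]  R=[0]  = -1/8
G_5 [rbbbb]  L=[-1, -1/2, -1/4, -1/8]  R=[0]  = -1/16
G_6 [rbbbbb]  L=[-1, -1/2, -1/4, -1/8, -1/16]  R=[0]  = -1/32
G_7 [rbbbbbb]  L=[-1, -1/2, -1/4, -1/8, -1/16, -1/32]  R=[0]  = -1/64
G_8 [rbbbbbbr]  L=[-1, -1/2, -1/4, -1/8, -1/16, -1/32]  R=[-1/64, 0]  = -3/128
G_9 [rbbbbbbrb]  L=[-1, -1/2, -1/4, -1/8, -1/16, -1/32, -3/128]  R=[-1/64, 0]  = -5/256
G_10 [rbbbbbbrbr]  L=[-1, -1/2, -1/4, -1/8, -1/16, -1/32, -3/128]  R=[-5/256, -1/64, 0]  = -11/512
G_11 [rbbbbbbrbrb]  L=[-1, -1/2, -1/4, -1/8, -1/16, -1/32, -3/128, -11/512]  R=[-5/256, -1/64, 0]  = -21/1024
G_12 [rbbbbbbrbrbr]  L=[-1, -1/2, -1/4, -1/8, -1/16, -1/32, -3/128, -11/512]  R=[-21/1024, -5/256, -1/64, 0]  = -43/2048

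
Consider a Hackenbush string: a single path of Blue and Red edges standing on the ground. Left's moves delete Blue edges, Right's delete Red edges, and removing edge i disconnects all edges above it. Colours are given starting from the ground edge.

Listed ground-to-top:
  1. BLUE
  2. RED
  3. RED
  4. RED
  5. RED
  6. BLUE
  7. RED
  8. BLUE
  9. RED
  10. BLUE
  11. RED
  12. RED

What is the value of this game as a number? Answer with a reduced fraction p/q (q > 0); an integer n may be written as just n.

169/2048

Prefix values for BLUE RED RED RED RED BLUE RED BLUE RED BLUE RED RED via {L|R} + simplicity:
step 1: add BLUE to get B; options L={ 0 } R={  } ⇒ 1
step 2: add RED to get BR; options L={ 0 } R={ 1 } ⇒ 1/2
step 3: add RED to get BRR; options L={ 0 } R={ 1/2, 1 } ⇒ 1/4
step 4: add RED to get BRRR; options L={ 0 } R={ 1/4, 1/2, 1 } ⇒ 1/8
step 5: add RED to get BRRRR; options L={ 0 } R={ 1/8, 1/4, 1/2, 1 } ⇒ 1/16
step 6: add BLUE to get BRRRRB; options L={ 0, 1/16 } R={ 1/8, 1/4, 1/2, 1 } ⇒ 3/32
step 7: add RED to get BRRRRBR; options L={ 0, 1/16 } R={ 3/32, 1/8, 1/4, 1/2, 1 } ⇒ 5/64
step 8: add BLUE to get BRRRRBRB; options L={ 0, 1/16, 5/64 } R={ 3/32, 1/8, 1/4, 1/2, 1 } ⇒ 11/128
step 9: add RED to get BRRRRBRBR; options L={ 0, 1/16, 5/64 } R={ 11/128, 3/32, 1/8, 1/4, 1/2, 1 } ⇒ 21/256
step 10: add BLUE to get BRRRRBRBRB; options L={ 0, 1/16, 5/64, 21/256 } R={ 11/128, 3/32, 1/8, 1/4, 1/2, 1 } ⇒ 43/512
step 11: add RED to get BRRRRBRBRBR; options L={ 0, 1/16, 5/64, 21/256 } R={ 43/512, 11/128, 3/32, 1/8, 1/4, 1/2, 1 } ⇒ 85/1024
step 12: add RED to get BRRRRBRBRBRR; options L={ 0, 1/16, 5/64, 21/256 } R={ 85/1024, 43/512, 11/128, 3/32, 1/8, 1/4, 1/2, 1 } ⇒ 169/2048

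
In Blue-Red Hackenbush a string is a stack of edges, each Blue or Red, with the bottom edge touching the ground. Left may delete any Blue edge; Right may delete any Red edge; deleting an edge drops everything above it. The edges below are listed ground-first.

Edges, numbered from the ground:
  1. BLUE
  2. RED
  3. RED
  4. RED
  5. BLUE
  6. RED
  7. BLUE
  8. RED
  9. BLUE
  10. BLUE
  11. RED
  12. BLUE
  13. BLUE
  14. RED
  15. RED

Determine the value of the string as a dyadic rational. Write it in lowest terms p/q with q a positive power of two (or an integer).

Prefix values for BLUE RED RED RED BLUE RED BLUE RED BLUE BLUE RED BLUE BLUE RED RED via {L|R} + simplicity:
B: Left { 0 }, Right { · } — simplest 1
BR: Left { 0 }, Right { 1 } — simplest 1/2
BRR: Left { 0 }, Right { 1/2, 1 } — simplest 1/4
BRRR: Left { 0 }, Right { 1/4, 1/2, 1 } — simplest 1/8
BRRRB: Left { 0, 1/8 }, Right { 1/4, 1/2, 1 } — simplest 3/16
BRRRBR: Left { 0, 1/8 }, Right { 3/16, 1/4, 1/2, 1 } — simplest 5/32
BRRRBRB: Left { 0, 1/8, 5/32 }, Right { 3/16, 1/4, 1/2, 1 } — simplest 11/64
BRRRBRBR: Left { 0, 1/8, 5/32 }, Right { 11/64, 3/16, 1/4, 1/2, 1 } — simplest 21/128
BRRRBRBRB: Left { 0, 1/8, 5/32, 21/128 }, Right { 11/64, 3/16, 1/4, 1/2, 1 } — simplest 43/256
BRRRBRBRBB: Left { 0, 1/8, 5/32, 21/128, 43/256 }, Right { 11/64, 3/16, 1/4, 1/2, 1 } — simplest 87/512
BRRRBRBRBBR: Left { 0, 1/8, 5/32, 21/128, 43/256 }, Right { 87/512, 11/64, 3/16, 1/4, 1/2, 1 } — simplest 173/1024
BRRRBRBRBBRB: Left { 0, 1/8, 5/32, 21/128, 43/256, 173/1024 }, Right { 87/512, 11/64, 3/16, 1/4, 1/2, 1 } — simplest 347/2048
BRRRBRBRBBRBB: Left { 0, 1/8, 5/32, 21/128, 43/256, 173/1024, 347/2048 }, Right { 87/512, 11/64, 3/16, 1/4, 1/2, 1 } — simplest 695/4096
BRRRBRBRBBRBBR: Left { 0, 1/8, 5/32, 21/128, 43/256, 173/1024, 347/2048 }, Right { 695/4096, 87/512, 11/64, 3/16, 1/4, 1/2, 1 } — simplest 1389/8192
BRRRBRBRBBRBBRR: Left { 0, 1/8, 5/32, 21/128, 43/256, 173/1024, 347/2048 }, Right { 1389/8192, 695/4096, 87/512, 11/64, 3/16, 1/4, 1/2, 1 } — simplest 2777/16384

2777/16384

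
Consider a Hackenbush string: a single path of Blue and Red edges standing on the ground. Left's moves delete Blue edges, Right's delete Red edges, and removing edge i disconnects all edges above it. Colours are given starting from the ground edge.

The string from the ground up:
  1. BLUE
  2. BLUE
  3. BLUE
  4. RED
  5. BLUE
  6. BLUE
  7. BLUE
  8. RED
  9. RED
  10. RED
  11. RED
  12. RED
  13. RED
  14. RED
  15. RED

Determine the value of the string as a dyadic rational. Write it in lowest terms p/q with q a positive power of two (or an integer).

Prefix values for BLUE BLUE BLUE RED BLUE BLUE BLUE RED RED RED RED RED RED RED RED via {L|R} + simplicity:
step 1: add BLUE to get B; options L={ 0 } R={ — } = 1
step 2: add BLUE to get BB; options L={ 0, 1 } R={ — } = 2
step 3: add BLUE to get BBB; options L={ 0, 1, 2 } R={ — } = 3
step 4: add RED to get BBBR; options L={ 0, 1, 2 } R={ 3 } = 5/2
step 5: add BLUE to get BBBRB; options L={ 0, 1, 2, 5/2 } R={ 3 } = 11/4
step 6: add BLUE to get BBBRBB; options L={ 0, 1, 2, 5/2, 11/4 } R={ 3 } = 23/8
step 7: add BLUE to get BBBRBBB; options L={ 0, 1, 2, 5/2, 11/4, 23/8 } R={ 3 } = 47/16
step 8: add RED to get BBBRBBBR; options L={ 0, 1, 2, 5/2, 11/4, 23/8 } R={ 47/16, 3 } = 93/32
step 9: add RED to get BBBRBBBRR; options L={ 0, 1, 2, 5/2, 11/4, 23/8 } R={ 93/32, 47/16, 3 } = 185/64
step 10: add RED to get BBBRBBBRRR; options L={ 0, 1, 2, 5/2, 11/4, 23/8 } R={ 185/64, 93/32, 47/16, 3 } = 369/128
step 11: add RED to get BBBRBBBRRRR; options L={ 0, 1, 2, 5/2, 11/4, 23/8 } R={ 369/128, 185/64, 93/32, 47/16, 3 } = 737/256
step 12: add RED to get BBBRBBBRRRRR; options L={ 0, 1, 2, 5/2, 11/4, 23/8 } R={ 737/256, 369/128, 185/64, 93/32, 47/16, 3 } = 1473/512
step 13: add RED to get BBBRBBBRRRRRR; options L={ 0, 1, 2, 5/2, 11/4, 23/8 } R={ 1473/512, 737/256, 369/128, 185/64, 93/32, 47/16, 3 } = 2945/1024
step 14: add RED to get BBBRBBBRRRRRRR; options L={ 0, 1, 2, 5/2, 11/4, 23/8 } R={ 2945/1024, 1473/512, 737/256, 369/128, 185/64, 93/32, 47/16, 3 } = 5889/2048
step 15: add RED to get BBBRBBBRRRRRRRR; options L={ 0, 1, 2, 5/2, 11/4, 23/8 } R={ 5889/2048, 2945/1024, 1473/512, 737/256, 369/128, 185/64, 93/32, 47/16, 3 } = 11777/4096

11777/4096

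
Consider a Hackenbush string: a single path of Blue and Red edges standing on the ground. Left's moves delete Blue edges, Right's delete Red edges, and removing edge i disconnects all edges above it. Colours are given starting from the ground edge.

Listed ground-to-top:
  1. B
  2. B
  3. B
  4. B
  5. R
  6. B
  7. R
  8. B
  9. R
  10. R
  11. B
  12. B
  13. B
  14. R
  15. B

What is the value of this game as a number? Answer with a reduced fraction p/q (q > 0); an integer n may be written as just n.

7483/2048

edge 1 of 15 (B): { 0 | (no moves) } — 1
edge 2 of 15 (B): { 0 1 | (no moves) } — 2
edge 3 of 15 (B): { 0 1 2 | (no moves) } — 3
edge 4 of 15 (B): { 0 1 2 3 | (no moves) } — 4
edge 5 of 15 (R): { 0 1 2 3 | 4 } — 7/2
edge 6 of 15 (B): { 0 1 2 3 7/2 | 4 } — 15/4
edge 7 of 15 (R): { 0 1 2 3 7/2 | 15/4 4 } — 29/8
edge 8 of 15 (B): { 0 1 2 3 7/2 29/8 | 15/4 4 } — 59/16
edge 9 of 15 (R): { 0 1 2 3 7/2 29/8 | 59/16 15/4 4 } — 117/32
edge 10 of 15 (R): { 0 1 2 3 7/2 29/8 | 117/32 59/16 15/4 4 } — 233/64
edge 11 of 15 (B): { 0 1 2 3 7/2 29/8 233/64 | 117/32 59/16 15/4 4 } — 467/128
edge 12 of 15 (B): { 0 1 2 3 7/2 29/8 233/64 467/128 | 117/32 59/16 15/4 4 } — 935/256
edge 13 of 15 (B): { 0 1 2 3 7/2 29/8 233/64 467/128 935/256 | 117/32 59/16 15/4 4 } — 1871/512
edge 14 of 15 (R): { 0 1 2 3 7/2 29/8 233/64 467/128 935/256 | 1871/512 117/32 59/16 15/4 4 } — 3741/1024
edge 15 of 15 (B): { 0 1 2 3 7/2 29/8 233/64 467/128 935/256 3741/1024 | 1871/512 117/32 59/16 15/4 4 } — 7483/2048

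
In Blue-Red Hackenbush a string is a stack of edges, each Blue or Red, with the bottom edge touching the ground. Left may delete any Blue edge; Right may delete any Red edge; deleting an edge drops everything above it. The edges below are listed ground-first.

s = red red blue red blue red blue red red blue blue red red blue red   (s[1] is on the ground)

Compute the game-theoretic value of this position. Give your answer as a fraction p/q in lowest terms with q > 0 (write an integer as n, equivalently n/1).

-13723/8192

step 1: add red to get r; options L={ (no moves) } R={ 0 } => -1
step 2: add red to get rr; options L={ (no moves) } R={ -1 0 } => -2
step 3: add blue to get rrb; options L={ -2 } R={ -1 0 } => -3/2
step 4: add red to get rrbr; options L={ -2 } R={ -3/2 -1 0 } => -7/4
step 5: add blue to get rrbrb; options L={ -2 -7/4 } R={ -3/2 -1 0 } => -13/8
step 6: add red to get rrbrbr; options L={ -2 -7/4 } R={ -13/8 -3/2 -1 0 } => -27/16
step 7: add blue to get rrbrbrb; options L={ -2 -7/4 -27/16 } R={ -13/8 -3/2 -1 0 } => -53/32
step 8: add red to get rrbrbrbr; options L={ -2 -7/4 -27/16 } R={ -53/32 -13/8 -3/2 -1 0 } => -107/64
step 9: add red to get rrbrbrbrr; options L={ -2 -7/4 -27/16 } R={ -107/64 -53/32 -13/8 -3/2 -1 0 } => -215/128
step 10: add blue to get rrbrbrbrrb; options L={ -2 -7/4 -27/16 -215/128 } R={ -107/64 -53/32 -13/8 -3/2 -1 0 } => -429/256
step 11: add blue to get rrbrbrbrrbb; options L={ -2 -7/4 -27/16 -215/128 -429/256 } R={ -107/64 -53/32 -13/8 -3/2 -1 0 } => -857/512
step 12: add red to get rrbrbrbrrbbr; options L={ -2 -7/4 -27/16 -215/128 -429/256 } R={ -857/512 -107/64 -53/32 -13/8 -3/2 -1 0 } => -1715/1024
step 13: add red to get rrbrbrbrrbbrr; options L={ -2 -7/4 -27/16 -215/128 -429/256 } R={ -1715/1024 -857/512 -107/64 -53/32 -13/8 -3/2 -1 0 } => -3431/2048
step 14: add blue to get rrbrbrbrrbbrrb; options L={ -2 -7/4 -27/16 -215/128 -429/256 -3431/2048 } R={ -1715/1024 -857/512 -107/64 -53/32 -13/8 -3/2 -1 0 } => -6861/4096
step 15: add red to get rrbrbrbrrbbrrbr; options L={ -2 -7/4 -27/16 -215/128 -429/256 -3431/2048 } R={ -6861/4096 -1715/1024 -857/512 -107/64 -53/32 -13/8 -3/2 -1 0 } => -13723/8192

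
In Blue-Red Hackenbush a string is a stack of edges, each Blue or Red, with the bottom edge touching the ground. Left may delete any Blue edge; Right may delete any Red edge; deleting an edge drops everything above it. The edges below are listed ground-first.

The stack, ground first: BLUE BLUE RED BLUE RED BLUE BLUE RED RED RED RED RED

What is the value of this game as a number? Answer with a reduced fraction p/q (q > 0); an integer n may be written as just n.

g_1 [B]  L=[0]  R=[none]  so 1
g_2 [BB]  L=[0,1]  R=[none]  so 2
g_3 [BBR]  L=[0,1]  R=[2]  so 3/2
g_4 [BBRB]  L=[0,1,3/2]  R=[2]  so 7/4
g_5 [BBRBR]  L=[0,1,3/2]  R=[7/4,2]  so 13/8
g_6 [BBRBRB]  L=[0,1,3/2,13/8]  R=[7/4,2]  so 27/16
g_7 [BBRBRBB]  L=[0,1,3/2,13/8,27/16]  R=[7/4,2]  so 55/32
g_8 [BBRBRBBR]  L=[0,1,3/2,13/8,27/16]  R=[55/32,7/4,2]  so 109/64
g_9 [BBRBRBBRR]  L=[0,1,3/2,13/8,27/16]  R=[109/64,55/32,7/4,2]  so 217/128
g_10 [BBRBRBBRRR]  L=[0,1,3/2,13/8,27/16]  R=[217/128,109/64,55/32,7/4,2]  so 433/256
g_11 [BBRBRBBRRRR]  L=[0,1,3/2,13/8,27/16]  R=[433/256,217/128,109/64,55/32,7/4,2]  so 865/512
g_12 [BBRBRBBRRRRR]  L=[0,1,3/2,13/8,27/16]  R=[865/512,433/256,217/128,109/64,55/32,7/4,2]  so 1729/1024

1729/1024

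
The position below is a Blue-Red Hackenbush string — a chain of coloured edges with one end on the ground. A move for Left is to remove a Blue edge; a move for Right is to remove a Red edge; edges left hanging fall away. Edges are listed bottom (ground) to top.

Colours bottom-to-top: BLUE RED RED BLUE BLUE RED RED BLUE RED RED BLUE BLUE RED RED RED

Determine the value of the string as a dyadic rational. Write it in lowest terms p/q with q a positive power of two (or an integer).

6449/16384

Prefix values for BLUE RED RED BLUE BLUE RED RED BLUE RED RED BLUE BLUE RED RED RED via {L|R} + simplicity:
value(B) = { 0 |  } → 1
value(BR) = { 0 | 1 } → 1/2
value(BRR) = { 0 | 1/2 1 } → 1/4
value(BRRB) = { 0 1/4 | 1/2 1 } → 3/8
value(BRRBB) = { 0 1/4 3/8 | 1/2 1 } → 7/16
value(BRRBBR) = { 0 1/4 3/8 | 7/16 1/2 1 } → 13/32
value(BRRBBRR) = { 0 1/4 3/8 | 13/32 7/16 1/2 1 } → 25/64
value(BRRBBRRB) = { 0 1/4 3/8 25/64 | 13/32 7/16 1/2 1 } → 51/128
value(BRRBBRRBR) = { 0 1/4 3/8 25/64 | 51/128 13/32 7/16 1/2 1 } → 101/256
value(BRRBBRRBRR) = { 0 1/4 3/8 25/64 | 101/256 51/128 13/32 7/16 1/2 1 } → 201/512
value(BRRBBRRBRRB) = { 0 1/4 3/8 25/64 201/512 | 101/256 51/128 13/32 7/16 1/2 1 } → 403/1024
value(BRRBBRRBRRBB) = { 0 1/4 3/8 25/64 201/512 403/1024 | 101/256 51/128 13/32 7/16 1/2 1 } → 807/2048
value(BRRBBRRBRRBBR) = { 0 1/4 3/8 25/64 201/512 403/1024 | 807/2048 101/256 51/128 13/32 7/16 1/2 1 } → 1613/4096
value(BRRBBRRBRRBBRR) = { 0 1/4 3/8 25/64 201/512 403/1024 | 1613/4096 807/2048 101/256 51/128 13/32 7/16 1/2 1 } → 3225/8192
value(BRRBBRRBRRBBRRR) = { 0 1/4 3/8 25/64 201/512 403/1024 | 3225/8192 1613/4096 807/2048 101/256 51/128 13/32 7/16 1/2 1 } → 6449/16384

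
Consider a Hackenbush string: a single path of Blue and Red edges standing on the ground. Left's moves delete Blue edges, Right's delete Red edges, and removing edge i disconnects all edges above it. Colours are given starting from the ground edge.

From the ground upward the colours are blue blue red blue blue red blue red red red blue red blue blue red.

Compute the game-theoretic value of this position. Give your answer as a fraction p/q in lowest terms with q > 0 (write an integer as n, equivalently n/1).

14893/8192

step 1: add blue to get b; options L={ 0 } R={ · } → 1
step 2: add blue to get bb; options L={ 0; 1 } R={ · } → 2
step 3: add red to get bbr; options L={ 0; 1 } R={ 2 } → 3/2
step 4: add blue to get bbrb; options L={ 0; 1; 3/2 } R={ 2 } → 7/4
step 5: add blue to get bbrbb; options L={ 0; 1; 3/2; 7/4 } R={ 2 } → 15/8
step 6: add red to get bbrbbr; options L={ 0; 1; 3/2; 7/4 } R={ 15/8; 2 } → 29/16
step 7: add blue to get bbrbbrb; options L={ 0; 1; 3/2; 7/4; 29/16 } R={ 15/8; 2 } → 59/32
step 8: add red to get bbrbbrbr; options L={ 0; 1; 3/2; 7/4; 29/16 } R={ 59/32; 15/8; 2 } → 117/64
step 9: add red to get bbrbbrbrr; options L={ 0; 1; 3/2; 7/4; 29/16 } R={ 117/64; 59/32; 15/8; 2 } → 233/128
step 10: add red to get bbrbbrbrrr; options L={ 0; 1; 3/2; 7/4; 29/16 } R={ 233/128; 117/64; 59/32; 15/8; 2 } → 465/256
step 11: add blue to get bbrbbrbrrrb; options L={ 0; 1; 3/2; 7/4; 29/16; 465/256 } R={ 233/128; 117/64; 59/32; 15/8; 2 } → 931/512
step 12: add red to get bbrbbrbrrrbr; options L={ 0; 1; 3/2; 7/4; 29/16; 465/256 } R={ 931/512; 233/128; 117/64; 59/32; 15/8; 2 } → 1861/1024
step 13: add blue to get bbrbbrbrrrbrb; options L={ 0; 1; 3/2; 7/4; 29/16; 465/256; 1861/1024 } R={ 931/512; 233/128; 117/64; 59/32; 15/8; 2 } → 3723/2048
step 14: add blue to get bbrbbrbrrrbrbb; options L={ 0; 1; 3/2; 7/4; 29/16; 465/256; 1861/1024; 3723/2048 } R={ 931/512; 233/128; 117/64; 59/32; 15/8; 2 } → 7447/4096
step 15: add red to get bbrbbrbrrrbrbbr; options L={ 0; 1; 3/2; 7/4; 29/16; 465/256; 1861/1024; 3723/2048 } R={ 7447/4096; 931/512; 233/128; 117/64; 59/32; 15/8; 2 } → 14893/8192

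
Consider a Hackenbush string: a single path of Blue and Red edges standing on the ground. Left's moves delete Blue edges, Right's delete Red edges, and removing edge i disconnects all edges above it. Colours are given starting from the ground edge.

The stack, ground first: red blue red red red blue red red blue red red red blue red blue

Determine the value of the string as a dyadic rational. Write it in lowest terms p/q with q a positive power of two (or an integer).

-15221/16384

step 1: add red to get r; options L={ (no moves) } R={ 0 } = -1
step 2: add blue to get rb; options L={ -1 } R={ 0 } = -1/2
step 3: add red to get rbr; options L={ -1 } R={ -1/2 0 } = -3/4
step 4: add red to get rbrr; options L={ -1 } R={ -3/4 -1/2 0 } = -7/8
step 5: add red to get rbrrr; options L={ -1 } R={ -7/8 -3/4 -1/2 0 } = -15/16
step 6: add blue to get rbrrrb; options L={ -1 -15/16 } R={ -7/8 -3/4 -1/2 0 } = -29/32
step 7: add red to get rbrrrbr; options L={ -1 -15/16 } R={ -29/32 -7/8 -3/4 -1/2 0 } = -59/64
step 8: add red to get rbrrrbrr; options L={ -1 -15/16 } R={ -59/64 -29/32 -7/8 -3/4 -1/2 0 } = -119/128
step 9: add blue to get rbrrrbrrb; options L={ -1 -15/16 -119/128 } R={ -59/64 -29/32 -7/8 -3/4 -1/2 0 } = -237/256
step 10: add red to get rbrrrbrrbr; options L={ -1 -15/16 -119/128 } R={ -237/256 -59/64 -29/32 -7/8 -3/4 -1/2 0 } = -475/512
step 11: add red to get rbrrrbrrbrr; options L={ -1 -15/16 -119/128 } R={ -475/512 -237/256 -59/64 -29/32 -7/8 -3/4 -1/2 0 } = -951/1024
step 12: add red to get rbrrrbrrbrrr; options L={ -1 -15/16 -119/128 } R={ -951/1024 -475/512 -237/256 -59/64 -29/32 -7/8 -3/4 -1/2 0 } = -1903/2048
step 13: add blue to get rbrrrbrrbrrrb; options L={ -1 -15/16 -119/128 -1903/2048 } R={ -951/1024 -475/512 -237/256 -59/64 -29/32 -7/8 -3/4 -1/2 0 } = -3805/4096
step 14: add red to get rbrrrbrrbrrrbr; options L={ -1 -15/16 -119/128 -1903/2048 } R={ -3805/4096 -951/1024 -475/512 -237/256 -59/64 -29/32 -7/8 -3/4 -1/2 0 } = -7611/8192
step 15: add blue to get rbrrrbrrbrrrbrb; options L={ -1 -15/16 -119/128 -1903/2048 -7611/8192 } R={ -3805/4096 -951/1024 -475/512 -237/256 -59/64 -29/32 -7/8 -3/4 -1/2 0 } = -15221/16384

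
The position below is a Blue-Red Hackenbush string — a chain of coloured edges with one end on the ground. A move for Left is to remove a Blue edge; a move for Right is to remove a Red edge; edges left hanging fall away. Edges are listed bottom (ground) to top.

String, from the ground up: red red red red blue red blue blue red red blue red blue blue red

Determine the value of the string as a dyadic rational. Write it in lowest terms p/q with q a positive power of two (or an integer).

Prefix values for red red red red blue red blue blue red red blue red blue blue red via {L|R} + simplicity:
v(r) = {  | 0 } so -1
v(rr) = {  | -1,0 } so -2
v(rrr) = {  | -2,-1,0 } so -3
v(rrrr) = {  | -3,-2,-1,0 } so -4
v(rrrrb) = { -4 | -3,-2,-1,0 } so -7/2
v(rrrrbr) = { -4 | -7/2,-3,-2,-1,0 } so -15/4
v(rrrrbrb) = { -4,-15/4 | -7/2,-3,-2,-1,0 } so -29/8
v(rrrrbrbb) = { -4,-15/4,-29/8 | -7/2,-3,-2,-1,0 } so -57/16
v(rrrrbrbbr) = { -4,-15/4,-29/8 | -57/16,-7/2,-3,-2,-1,0 } so -115/32
v(rrrrbrbbrr) = { -4,-15/4,-29/8 | -115/32,-57/16,-7/2,-3,-2,-1,0 } so -231/64
v(rrrrbrbbrrb) = { -4,-15/4,-29/8,-231/64 | -115/32,-57/16,-7/2,-3,-2,-1,0 } so -461/128
v(rrrrbrbbrrbr) = { -4,-15/4,-29/8,-231/64 | -461/128,-115/32,-57/16,-7/2,-3,-2,-1,0 } so -923/256
v(rrrrbrbbrrbrb) = { -4,-15/4,-29/8,-231/64,-923/256 | -461/128,-115/32,-57/16,-7/2,-3,-2,-1,0 } so -1845/512
v(rrrrbrbbrrbrbb) = { -4,-15/4,-29/8,-231/64,-923/256,-1845/512 | -461/128,-115/32,-57/16,-7/2,-3,-2,-1,0 } so -3689/1024
v(rrrrbrbbrrbrbbr) = { -4,-15/4,-29/8,-231/64,-923/256,-1845/512 | -3689/1024,-461/128,-115/32,-57/16,-7/2,-3,-2,-1,0 } so -7379/2048

-7379/2048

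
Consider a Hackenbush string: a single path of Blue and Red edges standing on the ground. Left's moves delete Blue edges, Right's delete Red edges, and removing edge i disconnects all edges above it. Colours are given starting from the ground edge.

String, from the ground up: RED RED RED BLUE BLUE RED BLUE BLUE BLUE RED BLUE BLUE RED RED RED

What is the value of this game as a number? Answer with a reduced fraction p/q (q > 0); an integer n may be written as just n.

-9295/4096

Recurse on prefixes of the 15-edge string RED RED RED BLUE BLUE RED BLUE BLUE BLUE RED BLUE BLUE RED RED RED:
R: Left {  }, Right { 0 } => simplest -1
RR: Left {  }, Right { -1; 0 } => simplest -2
RRR: Left {  }, Right { -2; -1; 0 } => simplest -3
RRRB: Left { -3 }, Right { -2; -1; 0 } => simplest -5/2
RRRBB: Left { -3; -5/2 }, Right { -2; -1; 0 } => simplest -9/4
RRRBBR: Left { -3; -5/2 }, Right { -9/4; -2; -1; 0 } => simplest -19/8
RRRBBRB: Left { -3; -5/2; -19/8 }, Right { -9/4; -2; -1; 0 } => simplest -37/16
RRRBBRBB: Left { -3; -5/2; -19/8; -37/16 }, Right { -9/4; -2; -1; 0 } => simplest -73/32
RRRBBRBBB: Left { -3; -5/2; -19/8; -37/16; -73/32 }, Right { -9/4; -2; -1; 0 } => simplest -145/64
RRRBBRBBBR: Left { -3; -5/2; -19/8; -37/16; -73/32 }, Right { -145/64; -9/4; -2; -1; 0 } => simplest -291/128
RRRBBRBBBRB: Left { -3; -5/2; -19/8; -37/16; -73/32; -291/128 }, Right { -145/64; -9/4; -2; -1; 0 } => simplest -581/256
RRRBBRBBBRBB: Left { -3; -5/2; -19/8; -37/16; -73/32; -291/128; -581/256 }, Right { -145/64; -9/4; -2; -1; 0 } => simplest -1161/512
RRRBBRBBBRBBR: Left { -3; -5/2; -19/8; -37/16; -73/32; -291/128; -581/256 }, Right { -1161/512; -145/64; -9/4; -2; -1; 0 } => simplest -2323/1024
RRRBBRBBBRBBRR: Left { -3; -5/2; -19/8; -37/16; -73/32; -291/128; -581/256 }, Right { -2323/1024; -1161/512; -145/64; -9/4; -2; -1; 0 } => simplest -4647/2048
RRRBBRBBBRBBRRR: Left { -3; -5/2; -19/8; -37/16; -73/32; -291/128; -581/256 }, Right { -4647/2048; -2323/1024; -1161/512; -145/64; -9/4; -2; -1; 0 } => simplest -9295/4096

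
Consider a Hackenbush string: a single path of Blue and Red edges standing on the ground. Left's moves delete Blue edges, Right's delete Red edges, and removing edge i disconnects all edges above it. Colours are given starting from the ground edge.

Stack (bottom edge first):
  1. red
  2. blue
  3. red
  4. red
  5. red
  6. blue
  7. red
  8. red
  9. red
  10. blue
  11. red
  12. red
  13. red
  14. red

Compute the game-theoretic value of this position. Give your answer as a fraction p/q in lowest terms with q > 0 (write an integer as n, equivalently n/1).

Prefix values for red blue red red red blue red red red blue red red red red via {L|R} + simplicity:
edge 1 of 14 (red): { none | 0 } => -1
edge 2 of 14 (blue): { -1 | 0 } => -1/2
edge 3 of 14 (red): { -1 | -1/2 0 } => -3/4
edge 4 of 14 (red): { -1 | -3/4 -1/2 0 } => -7/8
edge 5 of 14 (red): { -1 | -7/8 -3/4 -1/2 0 } => -15/16
edge 6 of 14 (blue): { -1 -15/16 | -7/8 -3/4 -1/2 0 } => -29/32
edge 7 of 14 (red): { -1 -15/16 | -29/32 -7/8 -3/4 -1/2 0 } => -59/64
edge 8 of 14 (red): { -1 -15/16 | -59/64 -29/32 -7/8 -3/4 -1/2 0 } => -119/128
edge 9 of 14 (red): { -1 -15/16 | -119/128 -59/64 -29/32 -7/8 -3/4 -1/2 0 } => -239/256
edge 10 of 14 (blue): { -1 -15/16 -239/256 | -119/128 -59/64 -29/32 -7/8 -3/4 -1/2 0 } => -477/512
edge 11 of 14 (red): { -1 -15/16 -239/256 | -477/512 -119/128 -59/64 -29/32 -7/8 -3/4 -1/2 0 } => -955/1024
edge 12 of 14 (red): { -1 -15/16 -239/256 | -955/1024 -477/512 -119/128 -59/64 -29/32 -7/8 -3/4 -1/2 0 } => -1911/2048
edge 13 of 14 (red): { -1 -15/16 -239/256 | -1911/2048 -955/1024 -477/512 -119/128 -59/64 -29/32 -7/8 -3/4 -1/2 0 } => -3823/4096
edge 14 of 14 (red): { -1 -15/16 -239/256 | -3823/4096 -1911/2048 -955/1024 -477/512 -119/128 -59/64 -29/32 -7/8 -3/4 -1/2 0 } => -7647/8192

-7647/8192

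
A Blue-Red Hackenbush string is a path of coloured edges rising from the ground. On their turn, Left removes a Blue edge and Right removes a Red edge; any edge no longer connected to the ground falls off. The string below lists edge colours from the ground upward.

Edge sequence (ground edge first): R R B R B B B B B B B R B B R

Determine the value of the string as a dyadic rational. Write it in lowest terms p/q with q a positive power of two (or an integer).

-12307/8192

v(R) = { · | 0 } — -1
v(RR) = { · | -1; 0 } — -2
v(RRB) = { -2 | -1; 0 } — -3/2
v(RRBR) = { -2 | -3/2; -1; 0 } — -7/4
v(RRBRB) = { -2; -7/4 | -3/2; -1; 0 } — -13/8
v(RRBRBB) = { -2; -7/4; -13/8 | -3/2; -1; 0 } — -25/16
v(RRBRBBB) = { -2; -7/4; -13/8; -25/16 | -3/2; -1; 0 } — -49/32
v(RRBRBBBB) = { -2; -7/4; -13/8; -25/16; -49/32 | -3/2; -1; 0 } — -97/64
v(RRBRBBBBB) = { -2; -7/4; -13/8; -25/16; -49/32; -97/64 | -3/2; -1; 0 } — -193/128
v(RRBRBBBBBB) = { -2; -7/4; -13/8; -25/16; -49/32; -97/64; -193/128 | -3/2; -1; 0 } — -385/256
v(RRBRBBBBBBB) = { -2; -7/4; -13/8; -25/16; -49/32; -97/64; -193/128; -385/256 | -3/2; -1; 0 } — -769/512
v(RRBRBBBBBBBR) = { -2; -7/4; -13/8; -25/16; -49/32; -97/64; -193/128; -385/256 | -769/512; -3/2; -1; 0 } — -1539/1024
v(RRBRBBBBBBBRB) = { -2; -7/4; -13/8; -25/16; -49/32; -97/64; -193/128; -385/256; -1539/1024 | -769/512; -3/2; -1; 0 } — -3077/2048
v(RRBRBBBBBBBRBB) = { -2; -7/4; -13/8; -25/16; -49/32; -97/64; -193/128; -385/256; -1539/1024; -3077/2048 | -769/512; -3/2; -1; 0 } — -6153/4096
v(RRBRBBBBBBBRBBR) = { -2; -7/4; -13/8; -25/16; -49/32; -97/64; -193/128; -385/256; -1539/1024; -3077/2048 | -6153/4096; -769/512; -3/2; -1; 0 } — -12307/8192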